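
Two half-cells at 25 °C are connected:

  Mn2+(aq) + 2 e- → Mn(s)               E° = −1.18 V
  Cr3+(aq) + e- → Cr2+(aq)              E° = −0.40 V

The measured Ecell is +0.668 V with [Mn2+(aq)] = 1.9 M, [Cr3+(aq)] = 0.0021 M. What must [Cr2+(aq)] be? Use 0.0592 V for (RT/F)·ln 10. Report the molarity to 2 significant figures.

0.12 M

With Cr³⁺/Cr²⁺ at the cathode and Mn²⁺/Mn at the anode, E°cell = −0.40 − (−1.18) = +0.78 V (n = 2).
From the Nernst equation, log Q = n(E° − E)/0.0592 = 2·(+0.78 − (+0.668))/0.0592 = 3.784.
For 2 Cr3+(aq) + Mn(s) → 2 Cr2+(aq) + Mn2+(aq), the reaction quotient is Q = ([Cr2+(aq)]^2·[Mn2+(aq)]) / [Cr3+(aq)]^2.
Substituting the known concentrations and solving, log [Cr2+(aq)] = −0.925 and [Cr2+(aq)] = 0.12 M.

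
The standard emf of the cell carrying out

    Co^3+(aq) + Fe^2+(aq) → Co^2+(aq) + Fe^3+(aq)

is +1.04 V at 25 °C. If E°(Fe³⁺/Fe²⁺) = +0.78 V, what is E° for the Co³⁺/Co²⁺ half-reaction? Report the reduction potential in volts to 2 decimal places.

+1.82 V

In the reaction as written the Co³⁺/Co²⁺ couple is reduced (cathode) and Fe³⁺/Fe²⁺ is oxidized (anode), so E°cell = E°(Co³⁺/Co²⁺) − E°(Fe³⁺/Fe²⁺).
E°(Co³⁺/Co²⁺) = E°cell + E°(anode) = +1.04 + (+0.78) = +1.82 V.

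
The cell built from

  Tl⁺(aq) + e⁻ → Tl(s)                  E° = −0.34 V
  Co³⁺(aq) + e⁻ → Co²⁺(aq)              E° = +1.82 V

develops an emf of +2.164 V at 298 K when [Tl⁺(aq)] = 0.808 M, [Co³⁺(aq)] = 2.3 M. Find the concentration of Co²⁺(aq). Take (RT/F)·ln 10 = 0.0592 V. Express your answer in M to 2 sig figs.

2.4 M

With Co³⁺/Co²⁺ at the cathode and Tl⁺/Tl at the anode, E°cell = +1.82 − (−0.34) = +2.16 V (n = 1).
Since E = E° − (0.0592/n)·log Q, log Q = n(E° − E)/0.0592 = −0.068.
Balancing electrons gives Co³⁺(aq) + Tl(s) → Co²⁺(aq) + Tl⁺(aq); thus Q = ([Co²⁺(aq)]·[Tl⁺(aq)]) / [Co³⁺(aq)].
Isolating [Co²⁺(aq)] in Q = 10^{−0.068} yields log [Co²⁺(aq)] = 0.386, i.e. 2.4 M.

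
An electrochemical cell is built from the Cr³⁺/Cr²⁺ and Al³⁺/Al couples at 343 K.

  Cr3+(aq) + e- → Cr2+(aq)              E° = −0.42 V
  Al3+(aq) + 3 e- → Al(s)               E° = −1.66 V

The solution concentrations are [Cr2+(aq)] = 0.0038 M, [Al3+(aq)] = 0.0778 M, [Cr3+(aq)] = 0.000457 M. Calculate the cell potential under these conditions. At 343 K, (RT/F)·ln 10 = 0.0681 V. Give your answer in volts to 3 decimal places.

+1.203 V

Cr³⁺/Cr²⁺ is reduced (cathode, E° = −0.42 V) and Al³⁺/Al is oxidized (anode).
The standard potential is −0.42 − (−1.66) = +1.24 V and the balanced reaction transfers n = 3 electrons.
For the overall reaction 3 Cr3+(aq) + Al(s) → 3 Cr2+(aq) + Al3+(aq), Q = ([Cr2+(aq)]^3·[Al3+(aq)]) / [Cr3+(aq)]^3 = 44.7, giving log Q = 1.651.
E = E° − (0.0681/n)·log Q = +1.24 − (0.0681/3)(1.651) = +1.203 V.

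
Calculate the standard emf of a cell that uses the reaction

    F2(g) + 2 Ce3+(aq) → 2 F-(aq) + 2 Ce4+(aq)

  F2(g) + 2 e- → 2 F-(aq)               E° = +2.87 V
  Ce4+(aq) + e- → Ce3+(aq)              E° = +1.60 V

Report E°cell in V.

F2(g) gains electrons, so the F₂/F⁻ couple is the cathode; the Ce⁴⁺/Ce³⁺ couple is the anode.
E°cell = E°(cathode) − E°(anode) = +2.87 − (+1.60) = +1.27 V.
The positive value indicates the reaction is spontaneous as written.

+1.27 V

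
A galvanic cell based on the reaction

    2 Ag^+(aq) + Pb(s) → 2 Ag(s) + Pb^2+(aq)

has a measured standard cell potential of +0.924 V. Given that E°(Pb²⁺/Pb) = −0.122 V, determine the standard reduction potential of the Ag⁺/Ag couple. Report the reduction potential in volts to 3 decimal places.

+0.802 V

In the reaction as written the Ag⁺/Ag couple is reduced (cathode) and Pb²⁺/Pb is oxidized (anode), so E°cell = E°(Ag⁺/Ag) − E°(Pb²⁺/Pb).
E°(Ag⁺/Ag) = E°cell + E°(anode) = +0.924 + (−0.122) = +0.802 V.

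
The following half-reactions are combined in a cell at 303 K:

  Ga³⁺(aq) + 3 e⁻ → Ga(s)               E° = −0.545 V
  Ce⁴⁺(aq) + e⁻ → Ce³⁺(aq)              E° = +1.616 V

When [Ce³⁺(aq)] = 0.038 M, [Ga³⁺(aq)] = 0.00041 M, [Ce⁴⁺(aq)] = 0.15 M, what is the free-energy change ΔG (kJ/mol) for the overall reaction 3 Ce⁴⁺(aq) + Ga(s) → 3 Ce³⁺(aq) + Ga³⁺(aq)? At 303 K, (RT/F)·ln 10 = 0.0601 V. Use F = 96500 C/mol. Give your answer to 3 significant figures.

E°cell = +1.616 − (−0.545) = +2.161 V; the balanced reaction transfers n = 3 electrons.
The reaction quotient is ([Ce³⁺(aq)]^3·[Ga³⁺(aq)]) / [Ce⁴⁺(aq)]^3 = 6.67×10^−6; by Nernst, E = +2.161 − (0.0601/3)(−5.176) = +2.2647 V.
Then ΔG = −nFE = −3 × 96500 × +2.2647 J/mol = −656 kJ/mol.

−656 kJ/mol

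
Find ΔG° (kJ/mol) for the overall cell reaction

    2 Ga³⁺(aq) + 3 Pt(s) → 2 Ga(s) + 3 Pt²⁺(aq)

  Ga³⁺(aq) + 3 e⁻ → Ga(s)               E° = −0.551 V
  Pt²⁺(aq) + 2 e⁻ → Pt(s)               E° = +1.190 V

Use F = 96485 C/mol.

+1008 kJ/mol

In the reaction as written Ga³⁺(aq) is reduced, so the Ga³⁺/Ga couple is the cathode and Pt²⁺/Pt is the anode.
E°cell = −0.551 − (+1.190) = −1.741 V; balancing electrons gives n = 6.
ΔG° = −nFE°cell = −(6)(96485)(−1.741) J/mol = +1008 kJ/mol.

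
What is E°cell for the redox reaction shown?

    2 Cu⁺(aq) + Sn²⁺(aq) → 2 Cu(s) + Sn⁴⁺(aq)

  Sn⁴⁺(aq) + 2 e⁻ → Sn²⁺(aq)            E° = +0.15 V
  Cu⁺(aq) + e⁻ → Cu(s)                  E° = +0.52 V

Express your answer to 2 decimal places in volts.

+0.37 V

In the reaction as written, Cu⁺(aq) is reduced (cathode) and Sn⁴⁺(aq) is produced by oxidation at the anode.
E°cell = E°(cathode) − E°(anode) = +0.52 − (+0.15) = +0.37 V.
The positive value indicates the reaction is spontaneous as written.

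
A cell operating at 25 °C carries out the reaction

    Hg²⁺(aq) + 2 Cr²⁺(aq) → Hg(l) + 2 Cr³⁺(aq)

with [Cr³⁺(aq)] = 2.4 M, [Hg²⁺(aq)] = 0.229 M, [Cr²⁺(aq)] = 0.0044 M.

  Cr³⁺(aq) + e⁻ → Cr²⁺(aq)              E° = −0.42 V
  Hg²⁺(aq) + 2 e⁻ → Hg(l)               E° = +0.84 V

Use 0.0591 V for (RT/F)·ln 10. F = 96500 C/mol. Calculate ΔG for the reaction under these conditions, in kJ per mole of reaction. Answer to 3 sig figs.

With Hg²⁺/Hg reduced at the cathode, E°cell = +0.84 − (−0.42) = +1.26 V and n = 2.
Q = [Cr³⁺(aq)]^2 / ([Hg²⁺(aq)]·[Cr²⁺(aq)]^2) = 1.3×10^6, so log Q = 6.114 and E = +1.26 − (0.0591/2)(6.114) = +1.0793 V.
Finally ΔG = −nFE = −(2)(96500 C/mol)(+1.0793 V) = −208 kJ/mol.

−208 kJ/mol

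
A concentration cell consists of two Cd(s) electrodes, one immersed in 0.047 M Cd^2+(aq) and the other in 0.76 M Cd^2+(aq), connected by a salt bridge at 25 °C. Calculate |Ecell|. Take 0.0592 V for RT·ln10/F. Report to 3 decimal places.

0.036 V

For a concentration cell E°cell = 0, since both electrodes use the same couple.
The compartment with the higher Cd^2+(aq) concentration (0.76 M) acts as the cathode; ions are reduced there and produced at the dilute (0.047 M) anode.
With n = 2, Ecell = −(0.0592/2)·log([dilute]/[conc]) = −(0.0592/2)·log(0.047/0.76) = +0.036 V.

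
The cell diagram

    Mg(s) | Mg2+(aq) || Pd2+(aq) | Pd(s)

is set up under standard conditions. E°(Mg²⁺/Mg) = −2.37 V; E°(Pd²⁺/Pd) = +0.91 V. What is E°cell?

+3.28 V

By convention the left-hand electrode in cell notation is the anode (oxidation) and the right-hand electrode is the cathode (reduction).
E°cell = E°(right) − E°(left) = +0.91 − (−2.37) = +3.28 V.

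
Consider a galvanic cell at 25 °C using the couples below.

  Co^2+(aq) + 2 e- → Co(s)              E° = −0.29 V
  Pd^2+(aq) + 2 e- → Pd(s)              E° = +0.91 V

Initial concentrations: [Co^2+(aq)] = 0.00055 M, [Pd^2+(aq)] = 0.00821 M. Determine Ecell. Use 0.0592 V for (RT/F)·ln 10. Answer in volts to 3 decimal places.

Pd²⁺/Pd is reduced (cathode, E° = +0.91 V) and Co²⁺/Co is oxidized (anode).
E°cell = E°cat − E°an = +0.91 − (−0.29) = +1.20 V; n = 2.
The balanced reaction is Pd^2+(aq) + Co(s) → Pd(s) + Co^2+(aq), so Q = [Co^2+(aq)] / [Pd^2+(aq)] = 0.067 and log Q = −1.174.
E = E° − (0.0592/n)·log Q = +1.20 − (0.0592/2)(−1.174) = +1.235 V.

+1.235 V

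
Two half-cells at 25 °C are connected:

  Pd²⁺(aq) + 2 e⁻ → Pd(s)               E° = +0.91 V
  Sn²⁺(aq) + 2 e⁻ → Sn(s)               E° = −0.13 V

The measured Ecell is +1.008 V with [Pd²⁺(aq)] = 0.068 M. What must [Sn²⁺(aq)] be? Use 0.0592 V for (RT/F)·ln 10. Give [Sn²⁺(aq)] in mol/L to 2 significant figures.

0.82 M

With Pd²⁺/Pd at the cathode and Sn²⁺/Sn at the anode, E°cell = +0.91 − (−0.13) = +1.04 V (n = 2).
Rearranging E = E° − (0.0592/n)·log Q gives log Q = 2(+1.04 − (+1.008))/0.0592 = 1.081.
For Pd²⁺(aq) + Sn(s) → Pd(s) + Sn²⁺(aq), the reaction quotient is Q = [Sn²⁺(aq)] / [Pd²⁺(aq)].
Isolating [Sn²⁺(aq)] in Q = 10^{1.081} yields log [Sn²⁺(aq)] = −0.086, i.e. 0.82 M.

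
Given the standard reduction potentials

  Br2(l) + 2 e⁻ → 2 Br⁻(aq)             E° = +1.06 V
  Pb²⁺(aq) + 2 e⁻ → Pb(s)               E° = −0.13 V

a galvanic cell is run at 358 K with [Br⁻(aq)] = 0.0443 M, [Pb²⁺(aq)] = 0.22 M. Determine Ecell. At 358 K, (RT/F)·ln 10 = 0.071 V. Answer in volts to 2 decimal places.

+1.31 V

Br₂/Br⁻ is reduced (cathode, E° = +1.06 V) and Pb²⁺/Pb is oxidized (anode).
The standard potential is +1.06 − (−0.13) = +1.19 V and the balanced reaction transfers n = 2 electrons.
For the overall reaction Br2(l) + Pb(s) → 2 Br⁻(aq) + Pb²⁺(aq), Q = [Br⁻(aq)]^2·[Pb²⁺(aq)] = 0.000432, giving log Q = −3.365.
E = E° − (0.071/n)·log Q = +1.19 − (0.071/2)(−3.365) = +1.31 V.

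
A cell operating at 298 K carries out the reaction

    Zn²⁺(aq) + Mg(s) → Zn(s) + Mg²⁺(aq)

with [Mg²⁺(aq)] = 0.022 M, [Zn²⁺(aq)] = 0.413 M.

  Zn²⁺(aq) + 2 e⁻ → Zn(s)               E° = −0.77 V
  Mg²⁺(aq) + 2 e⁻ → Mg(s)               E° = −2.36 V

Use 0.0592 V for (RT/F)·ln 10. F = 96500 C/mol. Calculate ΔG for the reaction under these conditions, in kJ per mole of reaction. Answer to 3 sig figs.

−314 kJ/mol

E°cell = −0.77 − (−2.36) = +1.59 V; the balanced reaction transfers n = 2 electrons.
The reaction quotient is [Mg²⁺(aq)] / [Zn²⁺(aq)] = 0.0533; by Nernst, E = +1.59 − (0.0592/2)(−1.274) = +1.6277 V.
Finally ΔG = −nFE = −(2)(96500 C/mol)(+1.6277 V) = −314 kJ/mol.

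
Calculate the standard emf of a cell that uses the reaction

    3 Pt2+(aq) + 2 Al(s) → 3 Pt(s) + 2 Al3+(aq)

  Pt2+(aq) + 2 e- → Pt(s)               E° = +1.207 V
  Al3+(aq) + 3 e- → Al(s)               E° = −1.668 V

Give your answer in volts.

Pt2+(aq) gains electrons, so the Pt²⁺/Pt couple is the cathode; the Al³⁺/Al couple is the anode.
E°cell = E°(cathode) − E°(anode) = +1.207 − (−1.668) = +2.875 V.

+2.875 V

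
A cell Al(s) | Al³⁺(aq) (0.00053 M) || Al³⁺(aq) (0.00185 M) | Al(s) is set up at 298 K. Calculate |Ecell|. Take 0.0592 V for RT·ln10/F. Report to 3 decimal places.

For a concentration cell E°cell = 0, since both electrodes use the same couple.
The compartment with the higher Al³⁺(aq) concentration (0.00185 M) acts as the cathode; ions are reduced there and produced at the dilute (0.00053 M) anode.
With n = 3, Ecell = −(0.0592/3)·log([dilute]/[conc]) = −(0.0592/3)·log(0.00053/0.00185) = +0.011 V.

0.011 V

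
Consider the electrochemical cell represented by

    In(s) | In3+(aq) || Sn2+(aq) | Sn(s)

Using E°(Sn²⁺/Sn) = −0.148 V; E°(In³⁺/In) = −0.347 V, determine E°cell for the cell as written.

By convention the left-hand electrode in cell notation is the anode (oxidation) and the right-hand electrode is the cathode (reduction).
E°cell = E°(right) − E°(left) = −0.148 − (−0.347) = +0.199 V.

+0.199 V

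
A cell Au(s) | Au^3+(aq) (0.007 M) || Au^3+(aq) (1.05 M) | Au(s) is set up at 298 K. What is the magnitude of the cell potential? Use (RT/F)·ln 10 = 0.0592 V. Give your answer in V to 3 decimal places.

0.043 V

For a concentration cell E°cell = 0, since both electrodes use the same couple.
The compartment with the higher Au^3+(aq) concentration (1.05 M) acts as the cathode; ions are reduced there and produced at the dilute (0.007 M) anode.
With n = 3, Ecell = −(0.0592/3)·log([dilute]/[conc]) = −(0.0592/3)·log(0.007/1.05) = +0.043 V.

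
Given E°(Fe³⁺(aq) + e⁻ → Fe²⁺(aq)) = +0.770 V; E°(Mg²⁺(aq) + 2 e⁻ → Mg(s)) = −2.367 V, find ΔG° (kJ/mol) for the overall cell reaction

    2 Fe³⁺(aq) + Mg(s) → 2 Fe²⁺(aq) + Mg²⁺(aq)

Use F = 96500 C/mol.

−605 kJ/mol

In the reaction as written Fe³⁺(aq) is reduced, so the Fe³⁺/Fe²⁺ couple is the cathode and Mg²⁺/Mg is the anode.
E°cell = +0.770 − (−2.367) = +3.137 V; balancing electrons gives n = 2.
ΔG° = −nFE°cell = −(2)(96500)(+3.137) J/mol = −605 kJ/mol.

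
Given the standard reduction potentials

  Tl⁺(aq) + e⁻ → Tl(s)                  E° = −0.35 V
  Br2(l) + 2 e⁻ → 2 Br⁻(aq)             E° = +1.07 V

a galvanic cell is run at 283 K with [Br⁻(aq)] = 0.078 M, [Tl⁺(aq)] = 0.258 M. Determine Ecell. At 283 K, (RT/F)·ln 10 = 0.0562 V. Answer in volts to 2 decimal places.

+1.52 V

Since E°(Br₂/Br⁻) > E°(Tl⁺/Tl), Br₂/Br⁻ serves as the cathode.
The standard potential is +1.07 − (−0.35) = +1.42 V and the balanced reaction transfers n = 2 electrons.
The balanced reaction is Br2(l) + 2 Tl(s) → 2 Br⁻(aq) + 2 Tl⁺(aq), so Q = [Br⁻(aq)]^2·[Tl⁺(aq)]^2 = 0.000405 and log Q = −3.393.
Applying E = E° − (RT ln10/nF)·log Q gives +1.42 − (0.0562/2)(−3.393) = +1.52 V.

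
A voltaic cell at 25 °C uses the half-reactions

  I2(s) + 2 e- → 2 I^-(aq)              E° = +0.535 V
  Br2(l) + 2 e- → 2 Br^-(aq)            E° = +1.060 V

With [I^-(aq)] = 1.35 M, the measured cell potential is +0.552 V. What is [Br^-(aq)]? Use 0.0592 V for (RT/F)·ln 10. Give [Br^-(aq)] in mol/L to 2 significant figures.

The Br₂/Br⁻ couple has the larger reduction potential, so it is the cathode: E°cell = +1.060 − (+0.535) = +0.525 V and n = 2.
Rearranging E = E° − (0.0592/n)·log Q gives log Q = 2(+0.525 − (+0.552))/0.0592 = −0.912.
Balancing electrons gives Br2(l) + 2 I^-(aq) → 2 Br^-(aq) + I2(s); thus Q = [Br^-(aq)]^2 / [I^-(aq)]^2.
Isolating [Br^-(aq)] in Q = 10^{−0.912} yields log [Br^-(aq)] = −0.326, i.e. 0.47 M.

0.47 M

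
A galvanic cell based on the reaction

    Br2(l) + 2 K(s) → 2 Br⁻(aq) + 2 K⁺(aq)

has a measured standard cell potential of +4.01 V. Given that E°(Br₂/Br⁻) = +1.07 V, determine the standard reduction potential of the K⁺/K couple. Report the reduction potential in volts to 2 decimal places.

In the reaction as written the Br₂/Br⁻ couple is reduced (cathode) and K⁺/K is oxidized (anode), so E°cell = E°(Br₂/Br⁻) − E°(K⁺/K).
E°(K⁺/K) = E°(cathode) − E°cell = +1.07 − (+4.01) = −2.94 V.

−2.94 V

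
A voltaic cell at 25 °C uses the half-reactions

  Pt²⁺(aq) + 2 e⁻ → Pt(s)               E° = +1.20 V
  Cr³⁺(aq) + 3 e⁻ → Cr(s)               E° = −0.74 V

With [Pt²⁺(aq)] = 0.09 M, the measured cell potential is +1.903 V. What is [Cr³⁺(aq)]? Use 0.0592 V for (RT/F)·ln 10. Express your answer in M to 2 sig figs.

With Pt²⁺/Pt at the cathode and Cr³⁺/Cr at the anode, E°cell = +1.20 − (−0.74) = +1.94 V (n = 6).
Rearranging E = E° − (0.0592/n)·log Q gives log Q = 6(+1.94 − (+1.903))/0.0592 = 3.750.
The balanced reaction is 3 Pt²⁺(aq) + 2 Cr(s) → 3 Pt(s) + 2 Cr³⁺(aq), so Q = [Cr³⁺(aq)]^2 / [Pt²⁺(aq)]^3.
Isolating [Cr³⁺(aq)] in Q = 10^{3.750} yields log [Cr³⁺(aq)] = 0.306, i.e. 2.0 M.

2.0 M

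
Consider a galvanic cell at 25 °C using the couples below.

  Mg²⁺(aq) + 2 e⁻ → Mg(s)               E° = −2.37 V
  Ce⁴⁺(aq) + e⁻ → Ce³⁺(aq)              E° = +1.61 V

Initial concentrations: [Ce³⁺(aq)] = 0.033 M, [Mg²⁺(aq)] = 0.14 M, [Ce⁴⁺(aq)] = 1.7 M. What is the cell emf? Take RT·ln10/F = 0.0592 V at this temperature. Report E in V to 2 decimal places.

+4.11 V

Since E°(Ce⁴⁺/Ce³⁺) > E°(Mg²⁺/Mg), Ce⁴⁺/Ce³⁺ serves as the cathode.
The standard potential is +1.61 − (−2.37) = +3.98 V and the balanced reaction transfers n = 2 electrons.
The balanced reaction is 2 Ce⁴⁺(aq) + Mg(s) → 2 Ce³⁺(aq) + Mg²⁺(aq), so Q = ([Ce³⁺(aq)]^2·[Mg²⁺(aq)]) / [Ce⁴⁺(aq)]^2 = 5.28×10^−5 and log Q = −4.278.
Applying E = E° − (RT ln10/nF)·log Q gives +3.98 − (0.0592/2)(−4.278) = +4.11 V.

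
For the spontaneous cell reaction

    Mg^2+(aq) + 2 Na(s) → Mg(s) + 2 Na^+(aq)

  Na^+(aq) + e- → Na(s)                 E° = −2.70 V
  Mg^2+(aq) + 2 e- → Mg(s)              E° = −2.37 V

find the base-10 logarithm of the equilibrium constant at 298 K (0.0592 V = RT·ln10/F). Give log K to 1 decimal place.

log K = 11.1

The Mg²⁺/Mg couple is reduced (cathode); E°cell = −2.37 − (−2.70) = +0.33 V with n = 2.
At equilibrium E = 0, so log K = nE°cell / 0.0592 = (2)(+0.33) / 0.0592 = 11.1.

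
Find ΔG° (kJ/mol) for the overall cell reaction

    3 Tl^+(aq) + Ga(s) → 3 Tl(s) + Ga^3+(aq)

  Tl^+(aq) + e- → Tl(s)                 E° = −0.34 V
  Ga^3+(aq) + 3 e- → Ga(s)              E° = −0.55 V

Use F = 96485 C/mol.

In the reaction as written Tl^+(aq) is reduced, so the Tl⁺/Tl couple is the cathode and Ga³⁺/Ga is the anode.
E°cell = −0.34 − (−0.55) = +0.21 V; balancing electrons gives n = 3.
ΔG° = −nFE°cell = −(3)(96485)(+0.21) J/mol = −60.8 kJ/mol.

−60.8 kJ/mol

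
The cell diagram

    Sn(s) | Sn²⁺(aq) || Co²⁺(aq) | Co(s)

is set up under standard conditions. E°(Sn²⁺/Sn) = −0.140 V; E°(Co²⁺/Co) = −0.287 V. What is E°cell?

−0.147 V

By convention the left-hand electrode in cell notation is the anode (oxidation) and the right-hand electrode is the cathode (reduction).
E°cell = E°(right) − E°(left) = −0.287 − (−0.140) = −0.147 V.
The negative sign shows that, as written, the cell would require an external voltage to drive the reaction.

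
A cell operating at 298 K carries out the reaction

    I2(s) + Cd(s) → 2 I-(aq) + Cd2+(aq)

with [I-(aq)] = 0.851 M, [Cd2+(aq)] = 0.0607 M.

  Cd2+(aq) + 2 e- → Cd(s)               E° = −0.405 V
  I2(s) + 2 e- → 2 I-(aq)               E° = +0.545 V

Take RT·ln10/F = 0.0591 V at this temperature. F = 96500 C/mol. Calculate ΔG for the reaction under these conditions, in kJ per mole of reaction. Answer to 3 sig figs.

E°cell = +0.545 − (−0.405) = +0.950 V; the balanced reaction transfers n = 2 electrons.
The reaction quotient is [I-(aq)]^2·[Cd2+(aq)] = 0.044; by Nernst, E = +0.950 − (0.0591/2)(−1.357) = +0.9901 V.
Finally ΔG = −nFE = −(2)(96500 C/mol)(+0.9901 V) = −191 kJ/mol.

−191 kJ/mol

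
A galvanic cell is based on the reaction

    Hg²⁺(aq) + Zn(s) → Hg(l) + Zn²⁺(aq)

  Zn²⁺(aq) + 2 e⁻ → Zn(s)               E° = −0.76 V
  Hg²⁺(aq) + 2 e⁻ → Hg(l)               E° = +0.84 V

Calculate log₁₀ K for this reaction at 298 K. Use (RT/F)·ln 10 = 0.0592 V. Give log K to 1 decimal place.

log K = 54.1

The Hg²⁺/Hg couple is reduced (cathode); E°cell = +0.84 − (−0.76) = +1.60 V with n = 2.
At equilibrium E = 0, so log K = nE°cell / 0.0592 = (2)(+1.60) / 0.0592 = 54.1.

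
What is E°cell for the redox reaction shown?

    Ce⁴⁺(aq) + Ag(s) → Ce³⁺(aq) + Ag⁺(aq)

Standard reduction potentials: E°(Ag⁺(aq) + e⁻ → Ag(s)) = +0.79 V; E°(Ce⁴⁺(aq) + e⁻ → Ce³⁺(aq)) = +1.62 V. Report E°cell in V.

In the reaction as written, Ce⁴⁺(aq) is reduced (cathode) and Ag⁺(aq) is produced by oxidation at the anode.
E°cell = E°(cathode) − E°(anode) = +1.62 − (+0.79) = +0.83 V.

+0.83 V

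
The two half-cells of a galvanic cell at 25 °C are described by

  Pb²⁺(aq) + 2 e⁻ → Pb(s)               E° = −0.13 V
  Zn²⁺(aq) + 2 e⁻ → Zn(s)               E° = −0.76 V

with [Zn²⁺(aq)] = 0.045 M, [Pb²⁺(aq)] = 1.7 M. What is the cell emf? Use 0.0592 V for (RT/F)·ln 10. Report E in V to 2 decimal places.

+0.68 V

Since E°(Pb²⁺/Pb) > E°(Zn²⁺/Zn), Pb²⁺/Pb serves as the cathode.
E°cell = −0.13 − (−0.76) = +0.63 V, with n = 2 electrons transferred.
For the overall reaction Pb²⁺(aq) + Zn(s) → Pb(s) + Zn²⁺(aq), Q = [Zn²⁺(aq)] / [Pb²⁺(aq)] = 0.0265, giving log Q = −1.577.
By the Nernst equation, E = +0.63 − (0.0592/2)·(−1.577) = +0.68 V.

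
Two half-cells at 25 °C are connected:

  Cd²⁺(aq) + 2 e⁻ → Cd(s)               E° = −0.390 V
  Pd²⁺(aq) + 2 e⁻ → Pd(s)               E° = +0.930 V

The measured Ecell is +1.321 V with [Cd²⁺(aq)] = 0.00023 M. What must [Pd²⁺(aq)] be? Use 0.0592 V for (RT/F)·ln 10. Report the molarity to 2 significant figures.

0.00025 M

The Pd²⁺/Pd couple has the larger reduction potential, so it is the cathode: E°cell = +0.930 − (−0.390) = +1.320 V and n = 2.
Rearranging E = E° − (0.0592/n)·log Q gives log Q = 2(+1.320 − (+1.321))/0.0592 = −0.034.
Balancing electrons gives Pd²⁺(aq) + Cd(s) → Pd(s) + Cd²⁺(aq); thus Q = [Cd²⁺(aq)] / [Pd²⁺(aq)].
Solving for the unknown gives log [Pd²⁺(aq)] = −3.604, so [Pd²⁺(aq)] ≈ 0.00025 M.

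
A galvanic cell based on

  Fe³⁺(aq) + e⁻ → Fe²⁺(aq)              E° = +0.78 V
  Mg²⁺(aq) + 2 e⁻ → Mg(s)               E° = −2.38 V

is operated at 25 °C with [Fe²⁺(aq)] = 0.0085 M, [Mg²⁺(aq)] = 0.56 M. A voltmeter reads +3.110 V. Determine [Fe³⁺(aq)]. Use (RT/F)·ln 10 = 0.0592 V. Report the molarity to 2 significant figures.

0.00091 M

Fe³⁺/Fe²⁺ is the cathode (higher E°); E°cell = +0.78 − (−2.38) = +3.16 V with n = 2.
From the Nernst equation, log Q = n(E° − E)/0.0592 = 2·(+3.16 − (+3.110))/0.0592 = 1.689.
Balancing electrons gives 2 Fe³⁺(aq) + Mg(s) → 2 Fe²⁺(aq) + Mg²⁺(aq); thus Q = ([Fe²⁺(aq)]^2·[Mg²⁺(aq)]) / [Fe³⁺(aq)]^2.
Isolating [Fe³⁺(aq)] in Q = 10^{1.689} yields log [Fe³⁺(aq)] = −3.041, i.e. 0.00091 M.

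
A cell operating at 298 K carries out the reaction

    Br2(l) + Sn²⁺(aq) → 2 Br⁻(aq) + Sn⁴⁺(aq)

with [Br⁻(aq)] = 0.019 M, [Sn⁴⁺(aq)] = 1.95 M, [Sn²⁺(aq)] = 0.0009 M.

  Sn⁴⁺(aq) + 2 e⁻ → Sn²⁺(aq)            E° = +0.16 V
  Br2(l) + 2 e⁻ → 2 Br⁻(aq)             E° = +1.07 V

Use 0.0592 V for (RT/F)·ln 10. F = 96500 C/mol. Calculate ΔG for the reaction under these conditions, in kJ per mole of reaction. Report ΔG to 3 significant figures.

−176 kJ/mol

The standard cell potential is +1.07 − (+0.16) = +0.91 V, with n = 2 electrons in the balanced equation.
The reaction quotient is ([Br⁻(aq)]^2·[Sn⁴⁺(aq)]) / [Sn²⁺(aq)] = 0.782; by Nernst, E = +0.91 − (0.0592/2)(−0.107) = +0.9132 V.
Finally ΔG = −nFE = −(2)(96500 C/mol)(+0.9132 V) = −176 kJ/mol.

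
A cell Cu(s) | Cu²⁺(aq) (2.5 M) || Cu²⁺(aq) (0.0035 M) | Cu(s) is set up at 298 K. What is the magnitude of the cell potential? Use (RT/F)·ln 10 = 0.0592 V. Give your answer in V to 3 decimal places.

For a concentration cell E°cell = 0, since both electrodes use the same couple.
The compartment with the higher Cu²⁺(aq) concentration (2.5 M) acts as the cathode; ions are reduced there and produced at the dilute (0.0035 M) anode.
With n = 2, Ecell = −(0.0592/2)·log([dilute]/[conc]) = −(0.0592/2)·log(0.0035/2.5) = +0.084 V.

0.084 V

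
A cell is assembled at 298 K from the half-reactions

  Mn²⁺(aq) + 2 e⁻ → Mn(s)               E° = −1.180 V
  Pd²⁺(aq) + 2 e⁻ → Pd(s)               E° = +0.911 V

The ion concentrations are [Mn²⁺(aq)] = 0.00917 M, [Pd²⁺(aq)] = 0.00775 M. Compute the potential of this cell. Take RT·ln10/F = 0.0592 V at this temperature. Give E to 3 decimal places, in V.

Pd²⁺/Pd is reduced (cathode, E° = +0.911 V) and Mn²⁺/Mn is oxidized (anode).
The standard potential is +0.911 − (−1.180) = +2.091 V and the balanced reaction transfers n = 2 electrons.
For the overall reaction Pd²⁺(aq) + Mn(s) → Pd(s) + Mn²⁺(aq), Q = [Mn²⁺(aq)] / [Pd²⁺(aq)] = 1.18, giving log Q = 0.073.
Applying E = E° − (RT ln10/nF)·log Q gives +2.091 − (0.0592/2)(0.073) = +2.089 V.

+2.089 V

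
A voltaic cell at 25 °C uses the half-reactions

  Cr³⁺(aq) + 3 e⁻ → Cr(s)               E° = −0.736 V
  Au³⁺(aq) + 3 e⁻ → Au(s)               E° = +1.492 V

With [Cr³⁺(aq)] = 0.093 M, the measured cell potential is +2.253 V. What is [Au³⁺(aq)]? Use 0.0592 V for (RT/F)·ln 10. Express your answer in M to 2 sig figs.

The Au³⁺/Au couple has the larger reduction potential, so it is the cathode: E°cell = +1.492 − (−0.736) = +2.228 V and n = 3.
Since E = E° − (0.0592/n)·log Q, log Q = n(E° − E)/0.0592 = −1.267.
The balanced reaction is Au³⁺(aq) + Cr(s) → Au(s) + Cr³⁺(aq), so Q = [Cr³⁺(aq)] / [Au³⁺(aq)].
Isolating [Au³⁺(aq)] in Q = 10^{−1.267} yields log [Au³⁺(aq)] = 0.235, i.e. 1.7 M.

1.7 M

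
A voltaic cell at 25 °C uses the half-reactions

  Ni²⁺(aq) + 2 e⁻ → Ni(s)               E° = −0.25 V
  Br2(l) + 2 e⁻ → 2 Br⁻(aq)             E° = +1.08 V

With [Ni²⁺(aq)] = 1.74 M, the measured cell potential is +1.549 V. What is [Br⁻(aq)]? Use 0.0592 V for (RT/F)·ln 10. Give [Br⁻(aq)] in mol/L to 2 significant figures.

With Br₂/Br⁻ at the cathode and Ni²⁺/Ni at the anode, E°cell = +1.08 − (−0.25) = +1.33 V (n = 2).
From the Nernst equation, log Q = n(E° − E)/0.0592 = 2·(+1.33 − (+1.549))/0.0592 = −7.399.
The balanced reaction is Br2(l) + Ni(s) → 2 Br⁻(aq) + Ni²⁺(aq), so Q = [Br⁻(aq)]^2·[Ni²⁺(aq)].
Isolating [Br⁻(aq)] in Q = 10^{−7.399} yields log [Br⁻(aq)] = −3.820, i.e. 0.00015 M.

0.00015 M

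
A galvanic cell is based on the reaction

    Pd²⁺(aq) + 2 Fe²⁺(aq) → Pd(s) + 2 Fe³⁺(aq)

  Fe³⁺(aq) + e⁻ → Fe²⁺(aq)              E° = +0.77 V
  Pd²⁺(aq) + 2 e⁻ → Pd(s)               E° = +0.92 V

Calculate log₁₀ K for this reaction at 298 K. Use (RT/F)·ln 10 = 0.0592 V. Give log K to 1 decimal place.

The Pd²⁺/Pd couple is reduced (cathode); E°cell = +0.92 − (+0.77) = +0.15 V with n = 2.
At equilibrium E = 0, so log K = nE°cell / 0.0592 = (2)(+0.15) / 0.0592 = 5.1.

log K = 5.1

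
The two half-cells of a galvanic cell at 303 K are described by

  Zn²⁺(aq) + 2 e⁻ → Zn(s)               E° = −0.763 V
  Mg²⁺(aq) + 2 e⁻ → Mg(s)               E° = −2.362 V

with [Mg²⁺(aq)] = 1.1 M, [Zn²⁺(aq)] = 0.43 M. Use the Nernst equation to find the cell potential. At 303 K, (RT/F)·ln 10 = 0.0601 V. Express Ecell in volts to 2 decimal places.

+1.59 V

Since E°(Zn²⁺/Zn) > E°(Mg²⁺/Mg), Zn²⁺/Zn serves as the cathode.
E°cell = E°cat − E°an = −0.763 − (−2.362) = +1.599 V; n = 2.
For the overall reaction Zn²⁺(aq) + Mg(s) → Zn(s) + Mg²⁺(aq), Q = [Mg²⁺(aq)] / [Zn²⁺(aq)] = 2.56, giving log Q = 0.408.
E = E° − (0.0601/n)·log Q = +1.599 − (0.0601/2)(0.408) = +1.59 V.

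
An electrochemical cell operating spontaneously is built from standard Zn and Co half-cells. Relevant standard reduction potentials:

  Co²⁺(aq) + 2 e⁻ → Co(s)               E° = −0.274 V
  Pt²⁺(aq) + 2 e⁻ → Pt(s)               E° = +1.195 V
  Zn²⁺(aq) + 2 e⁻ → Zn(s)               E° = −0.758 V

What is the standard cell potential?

+0.484 V

Of the two couples in this cell, the one with the more positive reduction potential is reduced at the cathode: here that is Co²⁺/Co (−0.274 V); Zn²⁺/Zn (−0.758 V) is the anode.
E°cell = E°(cathode) − E°(anode) = −0.274 − (−0.758) = +0.484 V.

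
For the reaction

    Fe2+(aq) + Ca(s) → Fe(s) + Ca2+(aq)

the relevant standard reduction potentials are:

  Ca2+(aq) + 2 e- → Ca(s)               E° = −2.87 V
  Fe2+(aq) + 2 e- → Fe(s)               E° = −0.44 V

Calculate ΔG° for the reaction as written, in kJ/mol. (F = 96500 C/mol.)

−469 kJ/mol

In the reaction as written Fe2+(aq) is reduced, so the Fe²⁺/Fe couple is the cathode and Ca²⁺/Ca is the anode.
E°cell = −0.44 − (−2.87) = +2.43 V; balancing electrons gives n = 2.
ΔG° = −nFE°cell = −(2)(96500)(+2.43) J/mol = −469 kJ/mol.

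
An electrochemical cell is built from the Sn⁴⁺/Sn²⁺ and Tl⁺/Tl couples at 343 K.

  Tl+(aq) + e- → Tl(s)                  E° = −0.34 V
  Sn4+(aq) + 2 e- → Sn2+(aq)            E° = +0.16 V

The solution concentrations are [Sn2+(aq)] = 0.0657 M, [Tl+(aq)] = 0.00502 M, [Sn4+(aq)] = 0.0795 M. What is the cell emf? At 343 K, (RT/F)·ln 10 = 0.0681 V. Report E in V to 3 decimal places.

+0.659 V

Sn⁴⁺/Sn²⁺ is reduced (cathode, E° = +0.16 V) and Tl⁺/Tl is oxidized (anode).
E°cell = E°cat − E°an = +0.16 − (−0.34) = +0.50 V; n = 2.
The balanced reaction is Sn4+(aq) + 2 Tl(s) → Sn2+(aq) + 2 Tl+(aq), so Q = ([Sn2+(aq)]·[Tl+(aq)]^2) / [Sn4+(aq)] = 2.08×10^−5 and log Q = −4.681.
E = E° − (0.0681/n)·log Q = +0.50 − (0.0681/2)(−4.681) = +0.659 V.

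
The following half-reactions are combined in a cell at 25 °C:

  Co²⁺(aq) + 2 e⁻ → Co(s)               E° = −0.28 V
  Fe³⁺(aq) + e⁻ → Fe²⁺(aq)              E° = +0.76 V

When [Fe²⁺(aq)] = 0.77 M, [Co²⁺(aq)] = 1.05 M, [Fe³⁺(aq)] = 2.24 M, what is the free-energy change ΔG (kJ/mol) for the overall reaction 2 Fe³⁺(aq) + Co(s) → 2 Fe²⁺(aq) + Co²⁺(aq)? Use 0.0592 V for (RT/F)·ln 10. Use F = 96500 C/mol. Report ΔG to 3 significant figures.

−206 kJ/mol

E°cell = +0.76 − (−0.28) = +1.04 V; the balanced reaction transfers n = 2 electrons.
The reaction quotient is ([Fe²⁺(aq)]^2·[Co²⁺(aq)]) / [Fe³⁺(aq)]^2 = 0.124; by Nernst, E = +1.04 − (0.0592/2)(−0.906) = +1.0668 V.
Finally ΔG = −nFE = −(2)(96500 C/mol)(+1.0668 V) = −206 kJ/mol.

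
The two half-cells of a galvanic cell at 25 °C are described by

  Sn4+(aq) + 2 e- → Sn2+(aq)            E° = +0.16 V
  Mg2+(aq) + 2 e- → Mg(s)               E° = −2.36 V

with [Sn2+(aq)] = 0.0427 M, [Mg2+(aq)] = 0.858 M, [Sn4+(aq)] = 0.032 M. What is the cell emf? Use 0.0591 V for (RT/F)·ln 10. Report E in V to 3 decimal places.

+2.518 V

The Sn⁴⁺/Sn²⁺ couple has the more positive E°, so it is the cathode; Mg²⁺/Mg is the anode.
E°cell = +0.16 − (−2.36) = +2.52 V, with n = 2 electrons transferred.
The balanced reaction is Sn4+(aq) + Mg(s) → Sn2+(aq) + Mg2+(aq), so Q = ([Sn2+(aq)]·[Mg2+(aq)]) / [Sn4+(aq)] = 1.14 and log Q = 0.059.
Applying E = E° − (RT ln10/nF)·log Q gives +2.52 − (0.0591/2)(0.059) = +2.518 V.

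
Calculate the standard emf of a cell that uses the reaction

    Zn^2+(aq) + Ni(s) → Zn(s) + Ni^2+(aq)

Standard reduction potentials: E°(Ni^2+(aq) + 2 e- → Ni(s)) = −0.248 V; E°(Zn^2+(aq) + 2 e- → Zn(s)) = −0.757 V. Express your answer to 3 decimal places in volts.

−0.509 V

Zn^2+(aq) gains electrons, so the Zn²⁺/Zn couple is the cathode; the Ni²⁺/Ni couple is the anode.
E°cell = E°(cathode) − E°(anode) = −0.757 − (−0.248) = −0.509 V.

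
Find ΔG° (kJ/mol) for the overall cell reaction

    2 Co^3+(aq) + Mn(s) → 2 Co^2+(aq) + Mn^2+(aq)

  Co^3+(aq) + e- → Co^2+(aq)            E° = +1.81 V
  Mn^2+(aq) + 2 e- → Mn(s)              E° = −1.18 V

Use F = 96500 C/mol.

−577 kJ/mol

In the reaction as written Co^3+(aq) is reduced, so the Co³⁺/Co²⁺ couple is the cathode and Mn²⁺/Mn is the anode.
E°cell = +1.81 − (−1.18) = +2.99 V; balancing electrons gives n = 2.
ΔG° = −nFE°cell = −(2)(96500)(+2.99) J/mol = −577 kJ/mol.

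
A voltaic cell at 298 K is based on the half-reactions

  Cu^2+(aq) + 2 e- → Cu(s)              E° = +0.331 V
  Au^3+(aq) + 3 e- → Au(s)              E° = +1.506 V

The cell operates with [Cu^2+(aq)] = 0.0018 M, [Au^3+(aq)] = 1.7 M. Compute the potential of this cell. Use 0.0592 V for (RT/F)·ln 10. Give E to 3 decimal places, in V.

The Au³⁺/Au couple has the more positive E°, so it is the cathode; Cu²⁺/Cu is the anode.
E°cell = +1.506 − (+0.331) = +1.175 V, with n = 6 electrons transferred.
For the overall reaction 2 Au^3+(aq) + 3 Cu(s) → 2 Au(s) + 3 Cu^2+(aq), Q = [Cu^2+(aq)]^3 / [Au^3+(aq)]^2 = 2.02×10^−9, giving log Q = −8.695.
Applying E = E° − (RT ln10/nF)·log Q gives +1.175 − (0.0592/6)(−8.695) = +1.261 V.

+1.261 V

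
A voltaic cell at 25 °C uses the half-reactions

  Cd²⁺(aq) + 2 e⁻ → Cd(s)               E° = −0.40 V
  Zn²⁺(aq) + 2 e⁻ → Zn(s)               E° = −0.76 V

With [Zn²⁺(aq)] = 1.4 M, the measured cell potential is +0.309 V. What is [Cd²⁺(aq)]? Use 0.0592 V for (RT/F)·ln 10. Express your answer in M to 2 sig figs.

0.026 M

The Cd²⁺/Cd couple has the larger reduction potential, so it is the cathode: E°cell = −0.40 − (−0.76) = +0.36 V and n = 2.
From the Nernst equation, log Q = n(E° − E)/0.0592 = 2·(+0.36 − (+0.309))/0.0592 = 1.723.
The balanced reaction is Cd²⁺(aq) + Zn(s) → Cd(s) + Zn²⁺(aq), so Q = [Zn²⁺(aq)] / [Cd²⁺(aq)].
Substituting the known concentrations and solving, log [Cd²⁺(aq)] = −1.577 and [Cd²⁺(aq)] = 0.026 M.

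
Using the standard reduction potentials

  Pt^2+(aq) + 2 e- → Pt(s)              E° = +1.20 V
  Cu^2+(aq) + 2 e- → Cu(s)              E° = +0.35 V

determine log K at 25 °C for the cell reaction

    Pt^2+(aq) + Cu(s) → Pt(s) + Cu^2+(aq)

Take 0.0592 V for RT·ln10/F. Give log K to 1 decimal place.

log K = 28.7

The Pt²⁺/Pt couple is reduced (cathode); E°cell = +1.20 − (+0.35) = +0.85 V with n = 2.
At equilibrium E = 0, so log K = nE°cell / 0.0592 = (2)(+0.85) / 0.0592 = 28.7.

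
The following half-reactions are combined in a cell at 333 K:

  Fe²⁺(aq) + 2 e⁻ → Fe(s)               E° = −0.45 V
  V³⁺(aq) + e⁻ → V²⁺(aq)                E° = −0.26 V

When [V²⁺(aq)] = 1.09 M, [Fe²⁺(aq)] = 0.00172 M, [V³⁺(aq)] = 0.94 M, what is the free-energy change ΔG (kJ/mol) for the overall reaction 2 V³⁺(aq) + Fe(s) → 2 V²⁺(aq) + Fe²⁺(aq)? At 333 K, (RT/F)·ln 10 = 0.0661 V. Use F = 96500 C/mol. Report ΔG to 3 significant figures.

With V³⁺/V²⁺ reduced at the cathode, E°cell = −0.26 − (−0.45) = +0.19 V and n = 2.
Q = ([V²⁺(aq)]^2·[Fe²⁺(aq)]) / [V³⁺(aq)]^2 = 0.00231, so log Q = −2.636 and E = +0.19 − (0.0661/2)(−2.636) = +0.2771 V.
ΔG = −nFE = −(2)(96500)(+0.2771) J/mol = −53.5 kJ/mol.

−53.5 kJ/mol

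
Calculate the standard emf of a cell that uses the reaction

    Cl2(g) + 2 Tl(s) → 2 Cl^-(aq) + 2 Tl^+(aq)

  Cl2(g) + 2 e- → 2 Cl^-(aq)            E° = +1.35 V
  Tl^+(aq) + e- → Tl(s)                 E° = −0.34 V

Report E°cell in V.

+1.69 V

In the reaction as written, Cl2(g) is reduced (cathode) and Tl^+(aq) is produced by oxidation at the anode.
E°cell = E°(cathode) − E°(anode) = +1.35 − (−0.34) = +1.69 V.
The positive value indicates the reaction is spontaneous as written.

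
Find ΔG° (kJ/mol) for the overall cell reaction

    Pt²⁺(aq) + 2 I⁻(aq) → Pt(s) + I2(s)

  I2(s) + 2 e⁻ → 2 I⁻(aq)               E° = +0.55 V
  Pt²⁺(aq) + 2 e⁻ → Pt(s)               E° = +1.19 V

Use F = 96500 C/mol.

In the reaction as written Pt²⁺(aq) is reduced, so the Pt²⁺/Pt couple is the cathode and I₂/I⁻ is the anode.
E°cell = +1.19 − (+0.55) = +0.64 V; balancing electrons gives n = 2.
ΔG° = −nFE°cell = −(2)(96500)(+0.64) J/mol = −124 kJ/mol.

−124 kJ/mol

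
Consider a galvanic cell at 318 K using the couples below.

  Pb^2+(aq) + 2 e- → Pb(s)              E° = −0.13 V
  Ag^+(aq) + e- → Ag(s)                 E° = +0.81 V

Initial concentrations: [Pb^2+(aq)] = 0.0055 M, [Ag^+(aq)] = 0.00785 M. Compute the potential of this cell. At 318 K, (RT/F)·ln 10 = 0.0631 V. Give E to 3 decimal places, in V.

The Ag⁺/Ag couple has the more positive E°, so it is the cathode; Pb²⁺/Pb is the anode.
E°cell = +0.81 − (−0.13) = +0.94 V, with n = 2 electrons transferred.
For the overall reaction 2 Ag^+(aq) + Pb(s) → 2 Ag(s) + Pb^2+(aq), Q = [Pb^2+(aq)] / [Ag^+(aq)]^2 = 89.3, giving log Q = 1.951.
By the Nernst equation, E = +0.94 − (0.0631/2)·(1.951) = +0.878 V.

+0.878 V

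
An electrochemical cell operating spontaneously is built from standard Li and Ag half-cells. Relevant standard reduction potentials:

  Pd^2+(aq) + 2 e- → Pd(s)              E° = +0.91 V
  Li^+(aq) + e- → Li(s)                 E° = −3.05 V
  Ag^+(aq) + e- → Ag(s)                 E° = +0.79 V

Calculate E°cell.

Of the two couples in this cell, the one with the more positive reduction potential is reduced at the cathode: here that is Ag⁺/Ag (+0.79 V); Li⁺/Li (−3.05 V) is the anode.
E°cell = E°(cathode) − E°(anode) = +0.79 − (−3.05) = +3.84 V.

+3.84 V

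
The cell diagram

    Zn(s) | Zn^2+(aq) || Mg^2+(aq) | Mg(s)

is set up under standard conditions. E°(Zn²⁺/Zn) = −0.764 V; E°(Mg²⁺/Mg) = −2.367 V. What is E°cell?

−1.603 V

By convention the left-hand electrode in cell notation is the anode (oxidation) and the right-hand electrode is the cathode (reduction).
E°cell = E°(right) − E°(left) = −2.367 − (−0.764) = −1.603 V.
The negative sign shows that, as written, the cell would require an external voltage to drive the reaction.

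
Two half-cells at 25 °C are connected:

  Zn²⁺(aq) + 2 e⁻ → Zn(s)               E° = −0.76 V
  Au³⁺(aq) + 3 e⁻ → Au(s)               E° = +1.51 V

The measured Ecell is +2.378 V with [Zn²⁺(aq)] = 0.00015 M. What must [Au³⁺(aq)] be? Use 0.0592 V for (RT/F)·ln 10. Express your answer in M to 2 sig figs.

Au³⁺/Au is the cathode (higher E°); E°cell = +1.51 − (−0.76) = +2.27 V with n = 6.
Rearranging E = E° − (0.0592/n)·log Q gives log Q = 6(+2.27 − (+2.378))/0.0592 = −10.946.
Balancing electrons gives 2 Au³⁺(aq) + 3 Zn(s) → 2 Au(s) + 3 Zn²⁺(aq); thus Q = [Zn²⁺(aq)]^3 / [Au³⁺(aq)]^2.
Isolating [Au³⁺(aq)] in Q = 10^{−10.946} yields log [Au³⁺(aq)] = −0.263, i.e. 0.55 M.

0.55 M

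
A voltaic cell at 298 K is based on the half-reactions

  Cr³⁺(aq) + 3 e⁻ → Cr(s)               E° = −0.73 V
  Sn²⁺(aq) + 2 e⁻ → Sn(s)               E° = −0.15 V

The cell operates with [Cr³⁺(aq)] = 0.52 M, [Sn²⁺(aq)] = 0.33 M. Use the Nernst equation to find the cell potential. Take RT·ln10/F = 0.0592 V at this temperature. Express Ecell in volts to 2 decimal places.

+0.57 V

Sn²⁺/Sn is reduced (cathode, E° = −0.15 V) and Cr³⁺/Cr is oxidized (anode).
The standard potential is −0.15 − (−0.73) = +0.58 V and the balanced reaction transfers n = 6 electrons.
The balanced reaction is 3 Sn²⁺(aq) + 2 Cr(s) → 3 Sn(s) + 2 Cr³⁺(aq), so Q = [Cr³⁺(aq)]^2 / [Sn²⁺(aq)]^3 = 7.52 and log Q = 0.876.
Applying E = E° − (RT ln10/nF)·log Q gives +0.58 − (0.0592/6)(0.876) = +0.57 V.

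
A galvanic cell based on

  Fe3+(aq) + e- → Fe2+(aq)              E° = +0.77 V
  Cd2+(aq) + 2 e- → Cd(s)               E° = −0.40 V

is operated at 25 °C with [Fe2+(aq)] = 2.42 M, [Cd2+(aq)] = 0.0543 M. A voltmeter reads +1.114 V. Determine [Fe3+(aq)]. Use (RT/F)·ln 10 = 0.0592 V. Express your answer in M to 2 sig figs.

The Fe³⁺/Fe²⁺ couple has the larger reduction potential, so it is the cathode: E°cell = +0.77 − (−0.40) = +1.17 V and n = 2.
From the Nernst equation, log Q = n(E° − E)/0.0592 = 2·(+1.17 − (+1.114))/0.0592 = 1.892.
For 2 Fe3+(aq) + Cd(s) → 2 Fe2+(aq) + Cd2+(aq), the reaction quotient is Q = ([Fe2+(aq)]^2·[Cd2+(aq)]) / [Fe3+(aq)]^2.
Substituting the known concentrations and solving, log [Fe3+(aq)] = −1.195 and [Fe3+(aq)] = 0.064 M.

0.064 M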